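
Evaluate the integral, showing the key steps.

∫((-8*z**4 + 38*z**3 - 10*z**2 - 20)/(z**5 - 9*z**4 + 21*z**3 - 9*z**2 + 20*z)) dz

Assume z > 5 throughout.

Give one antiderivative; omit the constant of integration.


Step 1. Decompose ∫((-8*z**4 + 38*z**3 - 10*z**2 - 20)/(z**5 - 9*z**4 + 21*z**3 - 9*z**2 + 20*z)) dz by partial fractions, (-8*z**4 + 38*z**3 - 10*z**2 - 20)/(z**5 - 9*z**4 + 21*z**3 - 9*z**2 + 20*z) = -2/(z**2 + 1) - 3/(z - 4) - 4/(z - 5) - 1/z: now ∫(-1/z) dz + ∫(-4/(z - 5)) dz + ∫(-3/(z - 4)) dz + ∫(-2/(z**2 + 1)) dz.
Step 2. Evaluate the standard form [assuming z > 5]: now -4*log(z - 5) + ∫(-1/z) dz + ∫(-3/(z - 4)) dz + ∫(-2/(z**2 + 1)) dz.
Step 3. Evaluate the standard form [assuming z > 0]: now -log(z) - 4*log(z - 5) + ∫(-3/(z - 4)) dz + ∫(-2/(z**2 + 1)) dz.
Step 4. Evaluate the standard form [assuming z > 4]: now -log(z) - 4*log(z - 5) - 3*log(z - 4) + ∫(-2/(z**2 + 1)) dz.
Step 5. Evaluate the standard form: now -log(z) - 4*log(z - 5) - 3*log(z - 4) - 2*atan(z).
Answer: -log(z) - 4*log(z - 5) - 3*log(z - 4) - 2*atan(z).


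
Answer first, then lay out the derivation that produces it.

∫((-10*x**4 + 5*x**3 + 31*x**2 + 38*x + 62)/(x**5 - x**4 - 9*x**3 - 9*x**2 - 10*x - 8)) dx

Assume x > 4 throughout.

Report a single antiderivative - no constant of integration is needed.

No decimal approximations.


The answer is -3*log(x - 4) - 4*log(x + 1) - 3*log(x + 2) - 3*atan(x).
Step 1. Decompose ∫((-10*x**4 + 5*x**3 + 31*x**2 + 38*x + 62)/(x**5 - x**4 - 9*x**3 - 9*x**2 - 10*x - 8)) dx by partial fractions, (-10*x**4 + 5*x**3 + 31*x**2 + 38*x + 62)/(x**5 - x**4 - 9*x**3 - 9*x**2 - 10*x - 8) = -3/(x**2 + 1) - 3/(x + 2) - 4/(x + 1) - 3/(x - 4): now ∫(-3/(x - 4)) dx + ∫(-4/(x + 1)) dx + ∫(-3/(x + 2)) dx + ∫(-3/(x**2 + 1)) dx.
Step 2. Evaluate the standard form [assuming x > -1]: now -4*log(x + 1) + ∫(-3/(x - 4)) dx + ∫(-3/(x + 2)) dx + ∫(-3/(x**2 + 1)) dx.
Step 3. Evaluate the standard form [assuming x > -2]: now -4*log(x + 1) - 3*log(x + 2) + ∫(-3/(x - 4)) dx + ∫(-3/(x**2 + 1)) dx.
Step 4. Evaluate the standard form [assuming x > 4]: now -3*log(x - 4) - 4*log(x + 1) - 3*log(x + 2) + ∫(-3/(x**2 + 1)) dx.
Step 5. Evaluate the standard form: now -3*log(x - 4) - 4*log(x + 1) - 3*log(x + 2) - 3*atan(x).
Answer: -3*log(x - 4) - 4*log(x + 1) - 3*log(x + 2) - 3*atan(x).


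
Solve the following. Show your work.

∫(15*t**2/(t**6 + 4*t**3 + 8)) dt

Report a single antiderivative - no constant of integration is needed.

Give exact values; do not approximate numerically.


Step 1. Substitute u = t**3 + 2, turning ∫(15*t**2/(t**6 + 4*t**3 + 8)) dt into ∫(5/(u**2 + 4)) du: now ∫(5/(u**2 + 4)) du.
Step 2. Evaluate the standard form: now 5*atan(u/2)/2.
Step 3. Substitute back u = t**3 + 2: now 5*atan(t**3/2 + 1)/2.
Answer: 5*atan(t**3/2 + 1)/2.


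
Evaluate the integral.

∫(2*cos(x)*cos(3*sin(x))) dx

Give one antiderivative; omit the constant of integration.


Answer: 2*sin(3*sin(x))/3.


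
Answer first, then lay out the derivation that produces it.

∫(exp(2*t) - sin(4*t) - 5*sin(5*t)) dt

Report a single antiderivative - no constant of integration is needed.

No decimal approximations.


The answer is exp(2*t)/2 + cos(4*t)/4 + cos(5*t).
Step 1. Rewrite: now ∫(exp(2*t)) dt + ∫(-sin(4*t)) dt + ∫(-5*sin(5*t)) dt.
Step 2. Evaluate the standard form: now cos(4*t)/4 + ∫(exp(2*t)) dt + ∫(-5*sin(5*t)) dt.
Step 3. Evaluate the standard form: now cos(4*t)/4 + cos(5*t) + ∫(exp(2*t)) dt.
Step 4. Evaluate the standard form: now exp(2*t)/2 + cos(4*t)/4 + cos(5*t).
Answer: exp(2*t)/2 + cos(4*t)/4 + cos(5*t).


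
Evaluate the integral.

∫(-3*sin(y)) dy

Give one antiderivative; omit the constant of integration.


Answer: 3*cos(y).


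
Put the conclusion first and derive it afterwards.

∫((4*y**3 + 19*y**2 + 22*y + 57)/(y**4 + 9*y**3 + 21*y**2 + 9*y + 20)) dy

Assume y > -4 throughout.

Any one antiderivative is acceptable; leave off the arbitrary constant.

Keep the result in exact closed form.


The answer is log(y + 4) + 3*log(y + 5) + 2*atan(y).
Step 1. Decompose ∫((4*y**3 + 19*y**2 + 22*y + 57)/(y**4 + 9*y**3 + 21*y**2 + 9*y + 20)) dy by partial fractions, (4*y**3 + 19*y**2 + 22*y + 57)/(y**4 + 9*y**3 + 21*y**2 + 9*y + 20) = 2/(y**2 + 1) + 3/(y + 5) + 1/(y + 4): now ∫(1/(y + 4)) dy + ∫(3/(y + 5)) dy + ∫(2/(y**2 + 1)) dy.
Step 2. Evaluate the standard form [assuming y > -4]: now log(y + 4) + ∫(3/(y + 5)) dy + ∫(2/(y**2 + 1)) dy.
Step 3. Evaluate the standard form [assuming y > -5]: now log(y + 4) + 3*log(y + 5) + ∫(2/(y**2 + 1)) dy.
Step 4. Evaluate the standard form: now log(y + 4) + 3*log(y + 5) + 2*atan(y).
Answer: log(y + 4) + 3*log(y + 5) + 2*atan(y).


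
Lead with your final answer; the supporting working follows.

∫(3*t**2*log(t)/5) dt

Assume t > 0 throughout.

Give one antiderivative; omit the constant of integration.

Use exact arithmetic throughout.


The answer is t**3*log(t)/5 - t**3/15.
Step 1. Integrate ∫(3*t**2*log(t)/5) dt by parts with u = log(t), dv = (3*t**2/5) dt, so v = t**3/5 [assuming t > 0]: now t**3*log(t)/5 + ∫(-t**2/5) dt.
Step 2. Evaluate the standard form: now t**3*log(t)/5 - t**3/15.
Answer: t**3*log(t)/5 - t**3/15.


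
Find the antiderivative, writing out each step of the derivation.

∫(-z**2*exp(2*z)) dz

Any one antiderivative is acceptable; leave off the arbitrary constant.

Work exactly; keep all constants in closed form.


Step 1. Integrate ∫(-z**2*exp(2*z)) dz by parts with u = z**2, dv = (-exp(2*z)) dz, so v = -exp(2*z)/2: now -z**2*exp(2*z)/2 + ∫(z*exp(2*z)) dz.
Step 2. Integrate ∫(z*exp(2*z)) dz by parts with u = z, dv = (exp(2*z)) dz, so v = exp(2*z)/2: now -z**2*exp(2*z)/2 + z*exp(2*z)/2 + ∫(-exp(2*z)/2) dz.
Step 3. Evaluate the standard form: now -z**2*exp(2*z)/2 + z*exp(2*z)/2 - exp(2*z)/4.
Answer: -z**2*exp(2*z)/2 + z*exp(2*z)/2 - exp(2*z)/4.


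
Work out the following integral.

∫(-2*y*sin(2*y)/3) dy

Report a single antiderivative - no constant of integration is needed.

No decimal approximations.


Answer: y*cos(2*y)/3 - sin(2*y)/6.


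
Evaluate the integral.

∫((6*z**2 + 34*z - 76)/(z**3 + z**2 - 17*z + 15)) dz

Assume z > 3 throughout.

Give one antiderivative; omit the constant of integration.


Answer: 5*log(z - 3) + 3*log(z - 1) - 2*log(z + 5).


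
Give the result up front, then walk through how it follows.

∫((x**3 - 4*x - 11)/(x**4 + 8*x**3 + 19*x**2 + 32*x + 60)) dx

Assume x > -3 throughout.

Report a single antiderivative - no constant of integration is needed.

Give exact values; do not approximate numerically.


The answer is -log(x + 3) + 2*log(x + 5) - atan(x/2)/2.
Step 1. Decompose ∫((x**3 - 4*x - 11)/(x**4 + 8*x**3 + 19*x**2 + 32*x + 60)) dx by partial fractions, (x**3 - 4*x - 11)/(x**4 + 8*x**3 + 19*x**2 + 32*x + 60) = -1/(x**2 + 4) + 2/(x + 5) - 1/(x + 3): now ∫(-1/(x + 3)) dx + ∫(2/(x + 5)) dx + ∫(-1/(x**2 + 4)) dx.
Step 2. Evaluate the standard form [assuming x > -5]: now 2*log(x + 5) + ∫(-1/(x + 3)) dx + ∫(-1/(x**2 + 4)) dx.
Step 3. Evaluate the standard form [assuming x > -3]: now -log(x + 3) + 2*log(x + 5) + ∫(-1/(x**2 + 4)) dx.
Step 4. Evaluate the standard form: now -log(x + 3) + 2*log(x + 5) - atan(x/2)/2.
Answer: -log(x + 3) + 2*log(x + 5) - atan(x/2)/2.


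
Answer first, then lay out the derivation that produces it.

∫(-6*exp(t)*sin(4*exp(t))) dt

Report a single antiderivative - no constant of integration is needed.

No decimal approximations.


The answer is 3*cos(4*exp(t))/2.
Step 1. Substitute u = exp(t), turning ∫(-6*exp(t)*sin(4*exp(t))) dt into ∫(-6*sin(4*u)) du: now ∫(-6*sin(4*u)) du.
Step 2. Evaluate the standard form: now 3*cos(4*u)/2.
Step 3. Substitute back u = exp(t): now 3*cos(4*exp(t))/2.
Answer: 3*cos(4*exp(t))/2.


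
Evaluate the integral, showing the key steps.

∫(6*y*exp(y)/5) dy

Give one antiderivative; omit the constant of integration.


Step 1. Integrate ∫(6*y*exp(y)/5) dy by parts with u = y, dv = (6*exp(y)/5) dy, so v = 6*exp(y)/5: now 6*y*exp(y)/5 + ∫(-6*exp(y)/5) dy.
Step 2. Evaluate the standard form: now 6*y*exp(y)/5 - 6*exp(y)/5.
Answer: 6*y*exp(y)/5 - 6*exp(y)/5.


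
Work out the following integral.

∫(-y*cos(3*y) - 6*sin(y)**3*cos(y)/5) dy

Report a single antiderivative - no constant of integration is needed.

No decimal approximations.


Answer: -y*sin(3*y)/3 - 3*sin(y)**4/10 - cos(3*y)/9.


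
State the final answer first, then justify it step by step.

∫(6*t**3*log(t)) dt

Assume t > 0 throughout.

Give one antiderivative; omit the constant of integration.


The answer is 3*t**4*log(t)/2 - 3*t**4/8.
Step 1. Integrate ∫(6*t**3*log(t)) dt by parts with u = log(t), dv = (6*t**3) dt, so v = 3*t**4/2 [assuming t > 0]: now 3*t**4*log(t)/2 + ∫(-3*t**3/2) dt.
Step 2. Evaluate the standard form: now 3*t**4*log(t)/2 - 3*t**4/8.
Answer: 3*t**4*log(t)/2 - 3*t**4/8.


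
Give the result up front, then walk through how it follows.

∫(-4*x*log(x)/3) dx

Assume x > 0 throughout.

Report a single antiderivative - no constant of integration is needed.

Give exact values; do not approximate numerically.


The answer is -2*x**2*log(x)/3 + x**2/3.
Step 1. Integrate ∫(-4*x*log(x)/3) dx by parts with u = log(x), dv = (-4*x/3) dx, so v = -2*x**2/3 [assuming x > 0]: now -2*x**2*log(x)/3 + ∫(2*x/3) dx.
Step 2. Evaluate the standard form: now -2*x**2*log(x)/3 + x**2/3.
Answer: -2*x**2*log(x)/3 + x**2/3.


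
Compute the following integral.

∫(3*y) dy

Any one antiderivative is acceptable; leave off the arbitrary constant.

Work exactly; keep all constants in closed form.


Answer: 3*y**2/2.


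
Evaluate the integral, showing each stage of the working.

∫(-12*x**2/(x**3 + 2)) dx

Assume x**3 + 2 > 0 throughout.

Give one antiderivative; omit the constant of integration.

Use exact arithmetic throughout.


Step 1. Substitute u = x**3 + 2, turning ∫(-12*x**2/(x**3 + 2)) dx into ∫(-4/u) du: now ∫(-4/u) du.
Step 2. Evaluate the standard form [assuming u > 0]: now -4*log(u).
Step 3. Substitute back u = x**3 + 2: now -4*log(x**3 + 2).
Answer: -4*log(x**3 + 2).


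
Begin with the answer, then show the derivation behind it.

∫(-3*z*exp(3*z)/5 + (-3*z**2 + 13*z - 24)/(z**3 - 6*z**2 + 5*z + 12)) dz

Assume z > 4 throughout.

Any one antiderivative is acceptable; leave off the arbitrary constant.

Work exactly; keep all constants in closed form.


The answer is -z*exp(3*z)/5 + exp(3*z)/15 - 4*log(z - 4) + 3*log(z - 3) - 2*log(z + 1).
Step 1. Rewrite: now ∫(-3*z*exp(3*z)/5) dz + ∫((-3*z**2 + 13*z - 24)/(z**3 - 6*z**2 + 5*z + 12)) dz.
Step 2. Decompose ∫((-3*z**2 + 13*z - 24)/(z**3 - 6*z**2 + 5*z + 12)) dz by partial fractions, (-3*z**2 + 13*z - 24)/(z**3 - 6*z**2 + 5*z + 12) = -2/(z + 1) + 3/(z - 3) - 4/(z - 4): now ∫(-3*z*exp(3*z)/5) dz + ∫(-4/(z - 4)) dz + ∫(3/(z - 3)) dz + ∫(-2/(z + 1)) dz.
Step 3. Evaluate the standard form [assuming z > -1]: now -2*log(z + 1) + ∫(-3*z*exp(3*z)/5) dz + ∫(-4/(z - 4)) dz + ∫(3/(z - 3)) dz.
Step 4. Evaluate the standard form [assuming z > 3]: now 3*log(z - 3) - 2*log(z + 1) + ∫(-3*z*exp(3*z)/5) dz + ∫(-4/(z - 4)) dz.
Step 5. Evaluate the standard form [assuming z > 4]: now -4*log(z - 4) + 3*log(z - 3) - 2*log(z + 1) + ∫(-3*z*exp(3*z)/5) dz.
Step 6. Integrate ∫(-3*z*exp(3*z)/5) dz by parts with u = z, dv = (-3*exp(3*z)/5) dz, so v = -exp(3*z)/5: now -z*exp(3*z)/5 - 4*log(z - 4) + 3*log(z - 3) - 2*log(z + 1) + ∫(exp(3*z)/5) dz.
Step 7. Evaluate the standard form: now -z*exp(3*z)/5 + exp(3*z)/15 - 4*log(z - 4) + 3*log(z - 3) - 2*log(z + 1).
Answer: -z*exp(3*z)/5 + exp(3*z)/15 - 4*log(z - 4) + 3*log(z - 3) - 2*log(z + 1).


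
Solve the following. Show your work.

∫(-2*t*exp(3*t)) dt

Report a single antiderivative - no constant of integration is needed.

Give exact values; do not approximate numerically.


Step 1. Integrate ∫(-2*t*exp(3*t)) dt by parts with u = t, dv = (-2*exp(3*t)) dt, so v = -2*exp(3*t)/3: now -2*t*exp(3*t)/3 + ∫(2*exp(3*t)/3) dt.
Step 2. Evaluate the standard form: now -2*t*exp(3*t)/3 + 2*exp(3*t)/9.
Answer: -2*t*exp(3*t)/3 + 2*exp(3*t)/9.


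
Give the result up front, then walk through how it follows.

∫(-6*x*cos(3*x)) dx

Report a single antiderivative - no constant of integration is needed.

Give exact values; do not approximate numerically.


The answer is -2*x*sin(3*x) - 2*cos(3*x)/3.
Step 1. Integrate ∫(-6*x*cos(3*x)) dx by parts with u = x, dv = (-6*cos(3*x)) dx, so v = -2*sin(3*x): now -2*x*sin(3*x) + ∫(2*sin(3*x)) dx.
Step 2. Evaluate the standard form: now -2*x*sin(3*x) - 2*cos(3*x)/3.
Answer: -2*x*sin(3*x) - 2*cos(3*x)/3.


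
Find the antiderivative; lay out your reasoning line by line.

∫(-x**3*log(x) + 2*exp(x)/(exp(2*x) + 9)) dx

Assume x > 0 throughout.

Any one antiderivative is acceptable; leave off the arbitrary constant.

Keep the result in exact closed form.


Step 1. Rewrite: now ∫(-x**3*log(x)) dx + ∫(2*exp(x)/(exp(2*x) + 9)) dx.
Step 2. Integrate ∫(-x**3*log(x)) dx by parts with u = log(x), dv = (-x**3) dx, so v = -x**4/4 [assuming x > 0]: now -x**4*log(x)/4 + ∫(x**3/4) dx + ∫(2*exp(x)/(exp(2*x) + 9)) dx.
Step 3. Evaluate the standard form: now -x**4*log(x)/4 + x**4/16 + ∫(2*exp(x)/(exp(2*x) + 9)) dx.
Step 4. Substitute u = exp(x), turning ∫(2*exp(x)/(exp(2*x) + 9)) dx into ∫(2/(u**2 + 9)) du: now -x**4*log(x)/4 + x**4/16 + ∫(2/(u**2 + 9)) du.
Step 5. Evaluate the standard form: now -x**4*log(x)/4 + x**4/16 + 2*atan(u/3)/3.
Step 6. Substitute back u = exp(x): now -x**4*log(x)/4 + x**4/16 + 2*atan(exp(x)/3)/3.
Answer: -x**4*log(x)/4 + x**4/16 + 2*atan(exp(x)/3)/3.


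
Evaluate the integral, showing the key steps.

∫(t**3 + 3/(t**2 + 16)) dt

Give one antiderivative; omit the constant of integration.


Step 1. Rewrite: now ∫(t**3) dt + ∫(3/(t**2 + 16)) dt.
Step 2. Evaluate the standard form: now t**4/4 + ∫(3/(t**2 + 16)) dt.
Step 3. Evaluate the standard form: now t**4/4 + 3*atan(t/4)/4.
Answer: t**4/4 + 3*atan(t/4)/4.


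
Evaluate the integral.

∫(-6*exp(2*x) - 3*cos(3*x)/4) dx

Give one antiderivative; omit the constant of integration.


Answer: -3*exp(2*x) - sin(3*x)/4.


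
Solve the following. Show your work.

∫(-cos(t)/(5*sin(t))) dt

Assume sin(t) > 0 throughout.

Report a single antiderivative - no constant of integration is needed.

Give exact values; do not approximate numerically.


Step 1. Substitute u = sin(t), turning ∫(-cos(t)/(5*sin(t))) dt into ∫(-1/(5*u)) du: now ∫(-1/(5*u)) du.
Step 2. Evaluate the standard form [assuming u > 0]: now -log(u)/5.
Step 3. Substitute back u = sin(t): now -log(sin(t))/5.
Answer: -log(sin(t))/5.


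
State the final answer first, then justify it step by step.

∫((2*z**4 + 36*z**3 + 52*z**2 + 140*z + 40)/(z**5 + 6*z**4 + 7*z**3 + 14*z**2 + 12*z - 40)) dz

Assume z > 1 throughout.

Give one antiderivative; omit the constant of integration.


The answer is 3*log(z - 1) + 4*log(z + 2) - 5*log(z + 5) + 2*atan(z/2).
Step 1. Decompose ∫((2*z**4 + 36*z**3 + 52*z**2 + 140*z + 40)/(z**5 + 6*z**4 + 7*z**3 + 14*z**2 + 12*z - 40)) dz by partial fractions, (2*z**4 + 36*z**3 + 52*z**2 + 140*z + 40)/(z**5 + 6*z**4 + 7*z**3 + 14*z**2 + 12*z - 40) = 4/(z**2 + 4) - 5/(z + 5) + 4/(z + 2) + 3/(z - 1): now ∫(3/(z - 1)) dz + ∫(4/(z + 2)) dz + ∫(-5/(z + 5)) dz + ∫(4/(z**2 + 4)) dz.
Step 2. Evaluate the standard form [assuming z > -2]: now 4*log(z + 2) + ∫(3/(z - 1)) dz + ∫(-5/(z + 5)) dz + ∫(4/(z**2 + 4)) dz.
Step 3. Evaluate the standard form [assuming z > -5]: now 4*log(z + 2) - 5*log(z + 5) + ∫(3/(z - 1)) dz + ∫(4/(z**2 + 4)) dz.
Step 4. Evaluate the standard form [assuming z > 1]: now 3*log(z - 1) + 4*log(z + 2) - 5*log(z + 5) + ∫(4/(z**2 + 4)) dz.
Step 5. Evaluate the standard form: now 3*log(z - 1) + 4*log(z + 2) - 5*log(z + 5) + 2*atan(z/2).
Answer: 3*log(z - 1) + 4*log(z + 2) - 5*log(z + 5) + 2*atan(z/2).


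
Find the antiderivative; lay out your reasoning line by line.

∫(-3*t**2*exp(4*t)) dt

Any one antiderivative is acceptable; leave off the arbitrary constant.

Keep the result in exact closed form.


Step 1. Integrate ∫(-3*t**2*exp(4*t)) dt by parts with u = t**2, dv = (-3*exp(4*t)) dt, so v = -3*exp(4*t)/4: now -3*t**2*exp(4*t)/4 + ∫(3*t*exp(4*t)/2) dt.
Step 2. Integrate ∫(3*t*exp(4*t)/2) dt by parts with u = t, dv = (3*exp(4*t)/2) dt, so v = 3*exp(4*t)/8: now -3*t**2*exp(4*t)/4 + 3*t*exp(4*t)/8 + ∫(-3*exp(4*t)/8) dt.
Step 3. Evaluate the standard form: now -3*t**2*exp(4*t)/4 + 3*t*exp(4*t)/8 - 3*exp(4*t)/32.
Answer: -3*t**2*exp(4*t)/4 + 3*t*exp(4*t)/8 - 3*exp(4*t)/32.


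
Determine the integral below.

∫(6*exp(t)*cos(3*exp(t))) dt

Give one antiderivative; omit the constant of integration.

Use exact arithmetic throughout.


Answer: 2*sin(3*exp(t)).


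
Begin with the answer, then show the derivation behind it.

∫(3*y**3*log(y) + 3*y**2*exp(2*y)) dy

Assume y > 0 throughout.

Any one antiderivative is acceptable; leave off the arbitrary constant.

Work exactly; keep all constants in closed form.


The answer is 3*y**4*log(y)/4 - 3*y**4/16 + 3*y**2*exp(2*y)/2 - 3*y*exp(2*y)/2 + 3*exp(2*y)/4.
Step 1. Rewrite: now ∫(3*y**2*exp(2*y)) dy + ∫(3*y**3*log(y)) dy.
Step 2. Integrate ∫(3*y**2*exp(2*y)) dy by parts with u = y**2, dv = (3*exp(2*y)) dy, so v = 3*exp(2*y)/2: now 3*y**2*exp(2*y)/2 + ∫(-3*y*exp(2*y)) dy + ∫(3*y**3*log(y)) dy.
Step 3. Integrate ∫(-3*y*exp(2*y)) dy by parts with u = y, dv = (-3*exp(2*y)) dy, so v = -3*exp(2*y)/2: now 3*y**2*exp(2*y)/2 - 3*y*exp(2*y)/2 + ∫(3*y**3*log(y)) dy + ∫(3*exp(2*y)/2) dy.
Step 4. Evaluate the standard form: now 3*y**2*exp(2*y)/2 - 3*y*exp(2*y)/2 + 3*exp(2*y)/4 + ∫(3*y**3*log(y)) dy.
Step 5. Integrate ∫(3*y**3*log(y)) dy by parts with u = log(y), dv = (3*y**3) dy, so v = 3*y**4/4 [assuming y > 0]: now 3*y**4*log(y)/4 + 3*y**2*exp(2*y)/2 - 3*y*exp(2*y)/2 + 3*exp(2*y)/4 + ∫(-3*y**3/4) dy.
Step 6. Evaluate the standard form: now 3*y**4*log(y)/4 - 3*y**4/16 + 3*y**2*exp(2*y)/2 - 3*y*exp(2*y)/2 + 3*exp(2*y)/4.
Answer: 3*y**4*log(y)/4 - 3*y**4/16 + 3*y**2*exp(2*y)/2 - 3*y*exp(2*y)/2 + 3*exp(2*y)/4.


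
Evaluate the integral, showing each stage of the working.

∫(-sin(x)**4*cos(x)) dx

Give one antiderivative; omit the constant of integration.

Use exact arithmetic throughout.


Step 1. Substitute u = sin(x), turning ∫(-sin(x)**4*cos(x)) dx into ∫(-u**4) du: now ∫(-u**4) du.
Step 2. Evaluate the standard form: now -u**5/5.
Step 3. Substitute back u = sin(x): now -sin(x)**5/5.
Answer: -sin(x)**5/5.


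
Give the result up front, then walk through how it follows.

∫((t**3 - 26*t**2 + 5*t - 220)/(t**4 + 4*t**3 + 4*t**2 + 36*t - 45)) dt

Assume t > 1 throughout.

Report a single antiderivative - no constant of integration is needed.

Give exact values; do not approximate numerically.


The answer is -4*log(t - 1) + 5*log(t + 5) - atan(t/3)/3.
Step 1. Decompose ∫((t**3 - 26*t**2 + 5*t - 220)/(t**4 + 4*t**3 + 4*t**2 + 36*t - 45)) dt by partial fractions, (t**3 - 26*t**2 + 5*t - 220)/(t**4 + 4*t**3 + 4*t**2 + 36*t - 45) = -1/(t**2 + 9) + 5/(t + 5) - 4/(t - 1): now ∫(-4/(t - 1)) dt + ∫(5/(t + 5)) dt + ∫(-1/(t**2 + 9)) dt.
Step 2. Evaluate the standard form [assuming t > -5]: now 5*log(t + 5) + ∫(-4/(t - 1)) dt + ∫(-1/(t**2 + 9)) dt.
Step 3. Evaluate the standard form [assuming t > 1]: now -4*log(t - 1) + 5*log(t + 5) + ∫(-1/(t**2 + 9)) dt.
Step 4. Evaluate the standard form: now -4*log(t - 1) + 5*log(t + 5) - atan(t/3)/3.
Answer: -4*log(t - 1) + 5*log(t + 5) - atan(t/3)/3.


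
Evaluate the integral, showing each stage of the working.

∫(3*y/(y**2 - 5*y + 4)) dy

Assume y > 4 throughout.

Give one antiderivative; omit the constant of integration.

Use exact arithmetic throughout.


Step 1. Decompose ∫(3*y/(y**2 - 5*y + 4)) dy by partial fractions, 3*y/(y**2 - 5*y + 4) = -1/(y - 1) + 4/(y - 4): now ∫(4/(y - 4)) dy + ∫(-1/(y - 1)) dy.
Step 2. Evaluate the standard form [assuming y > 4]: now 4*log(y - 4) + ∫(-1/(y - 1)) dy.
Step 3. Evaluate the standard form [assuming y > 1]: now 4*log(y - 4) - log(y - 1).
Answer: 4*log(y - 4) - log(y - 1).


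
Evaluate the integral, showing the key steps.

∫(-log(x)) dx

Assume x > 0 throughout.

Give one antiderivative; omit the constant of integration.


Step 1. Integrate ∫(-log(x)) dx by parts with u = log(x), dv = (-1) dx, so v = -x [assuming x > 0]: now -x*log(x) + ∫(1) dx.
Step 2. Evaluate the standard form: now -x*log(x) + x.
Answer: -x*log(x) + x.


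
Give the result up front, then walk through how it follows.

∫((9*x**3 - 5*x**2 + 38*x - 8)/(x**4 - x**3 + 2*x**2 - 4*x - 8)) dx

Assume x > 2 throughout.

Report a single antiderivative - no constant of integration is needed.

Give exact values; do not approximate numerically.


The answer is 5*log(x - 2) + 4*log(x + 1) - atan(x/2).
Step 1. Decompose ∫((9*x**3 - 5*x**2 + 38*x - 8)/(x**4 - x**3 + 2*x**2 - 4*x - 8)) dx by partial fractions, (9*x**3 - 5*x**2 + 38*x - 8)/(x**4 - x**3 + 2*x**2 - 4*x - 8) = -2/(x**2 + 4) + 4/(x + 1) + 5/(x - 2): now ∫(5/(x - 2)) dx + ∫(4/(x + 1)) dx + ∫(-2/(x**2 + 4)) dx.
Step 2. Evaluate the standard form [assuming x > -1]: now 4*log(x + 1) + ∫(5/(x - 2)) dx + ∫(-2/(x**2 + 4)) dx.
Step 3. Evaluate the standard form [assuming x > 2]: now 5*log(x - 2) + 4*log(x + 1) + ∫(-2/(x**2 + 4)) dx.
Step 4. Evaluate the standard form: now 5*log(x - 2) + 4*log(x + 1) - atan(x/2).
Answer: 5*log(x - 2) + 4*log(x + 1) - atan(x/2).


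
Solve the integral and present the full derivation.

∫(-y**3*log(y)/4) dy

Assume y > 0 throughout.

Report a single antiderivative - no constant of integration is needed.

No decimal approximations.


Step 1. Integrate ∫(-y**3*log(y)/4) dy by parts with u = log(y), dv = (-y**3/4) dy, so v = -y**4/16 [assuming y > 0]: now -y**4*log(y)/16 + ∫(y**3/16) dy.
Step 2. Evaluate the standard form: now -y**4*log(y)/16 + y**4/64.
Answer: -y**4*log(y)/16 + y**4/64.


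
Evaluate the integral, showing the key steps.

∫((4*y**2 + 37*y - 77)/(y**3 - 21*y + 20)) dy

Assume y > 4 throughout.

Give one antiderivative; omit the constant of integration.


Step 1. Decompose ∫((4*y**2 + 37*y - 77)/(y**3 - 21*y + 20)) dy by partial fractions, (4*y**2 + 37*y - 77)/(y**3 - 21*y + 20) = -3/(y + 5) + 2/(y - 1) + 5/(y - 4): now ∫(5/(y - 4)) dy + ∫(2/(y - 1)) dy + ∫(-3/(y + 5)) dy.
Step 2. Evaluate the standard form [assuming y > -5]: now -3*log(y + 5) + ∫(5/(y - 4)) dy + ∫(2/(y - 1)) dy.
Step 3. Evaluate the standard form [assuming y > 1]: now 2*log(y - 1) - 3*log(y + 5) + ∫(5/(y - 4)) dy.
Step 4. Evaluate the standard form [assuming y > 4]: now 5*log(y - 4) + 2*log(y - 1) - 3*log(y + 5).
Answer: 5*log(y - 4) + 2*log(y - 1) - 3*log(y + 5).


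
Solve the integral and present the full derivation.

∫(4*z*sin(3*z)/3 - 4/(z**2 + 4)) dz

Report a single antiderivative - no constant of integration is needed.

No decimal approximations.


Step 1. Rewrite: now ∫(4*z*sin(3*z)/3) dz + ∫(-4/(z**2 + 4)) dz.
Step 2. Integrate ∫(4*z*sin(3*z)/3) dz by parts with u = z, dv = (4*sin(3*z)/3) dz, so v = -4*cos(3*z)/9: now -4*z*cos(3*z)/9 + ∫(-4/(z**2 + 4)) dz + ∫(4*cos(3*z)/9) dz.
Step 3. Evaluate the standard form: now -4*z*cos(3*z)/9 + 4*sin(3*z)/27 + ∫(-4/(z**2 + 4)) dz.
Step 4. Evaluate the standard form: now -4*z*cos(3*z)/9 + 4*sin(3*z)/27 - 2*atan(z/2).
Answer: -4*z*cos(3*z)/9 + 4*sin(3*z)/27 - 2*atan(z/2).


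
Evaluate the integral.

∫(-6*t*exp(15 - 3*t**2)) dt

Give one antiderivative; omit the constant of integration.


Answer: exp(15 - 3*t**2).


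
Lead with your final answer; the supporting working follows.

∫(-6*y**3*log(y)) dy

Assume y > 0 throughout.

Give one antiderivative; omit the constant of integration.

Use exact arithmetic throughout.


The answer is -3*y**4*log(y)/2 + 3*y**4/8.
Step 1. Integrate ∫(-6*y**3*log(y)) dy by parts with u = log(y), dv = (-6*y**3) dy, so v = -3*y**4/2 [assuming y > 0]: now -3*y**4*log(y)/2 + ∫(3*y**3/2) dy.
Step 2. Evaluate the standard form: now -3*y**4*log(y)/2 + 3*y**4/8.
Answer: -3*y**4*log(y)/2 + 3*y**4/8.


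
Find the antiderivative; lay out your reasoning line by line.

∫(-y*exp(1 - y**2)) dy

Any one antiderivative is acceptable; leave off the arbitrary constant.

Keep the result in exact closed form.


Step 1. Substitute u = y**2 - 1, turning ∫(-y*exp(1 - y**2)) dy into ∫(-exp(-u)/2) du: now ∫(-exp(-u)/2) du.
Step 2. Evaluate the standard form: now exp(-u)/2.
Step 3. Substitute back u = y**2 - 1: now exp(1 - y**2)/2.
Answer: exp(1 - y**2)/2.


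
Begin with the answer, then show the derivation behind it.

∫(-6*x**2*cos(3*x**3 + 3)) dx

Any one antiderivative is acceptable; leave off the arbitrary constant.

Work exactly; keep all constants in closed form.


The answer is -2*sin(3*x**3 + 3)/3.
Step 1. Substitute u = x**3 + 1, turning ∫(-6*x**2*cos(3*x**3 + 3)) dx into ∫(-2*cos(3*u)) du: now ∫(-2*cos(3*u)) du.
Step 2. Evaluate the standard form: now -2*sin(3*u)/3.
Step 3. Substitute back u = x**3 + 1: now -2*sin(3*x**3 + 3)/3.
Answer: -2*sin(3*x**3 + 3)/3.


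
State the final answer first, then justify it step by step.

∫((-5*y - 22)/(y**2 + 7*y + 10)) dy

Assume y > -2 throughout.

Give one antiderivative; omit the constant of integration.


The answer is -4*log(y + 2) - log(y + 5).
Step 1. Decompose ∫((-5*y - 22)/(y**2 + 7*y + 10)) dy by partial fractions, (-5*y - 22)/(y**2 + 7*y + 10) = -1/(y + 5) - 4/(y + 2): now ∫(-4/(y + 2)) dy + ∫(-1/(y + 5)) dy.
Step 2. Evaluate the standard form [assuming y > -5]: now -log(y + 5) + ∫(-4/(y + 2)) dy.
Step 3. Evaluate the standard form [assuming y > -2]: now -4*log(y + 2) - log(y + 5).
Answer: -4*log(y + 2) - log(y + 5).


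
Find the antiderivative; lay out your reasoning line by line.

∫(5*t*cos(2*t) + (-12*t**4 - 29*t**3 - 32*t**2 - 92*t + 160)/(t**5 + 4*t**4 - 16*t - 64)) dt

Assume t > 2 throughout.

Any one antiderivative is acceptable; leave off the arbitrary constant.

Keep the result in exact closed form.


Step 1. Rewrite: now ∫(5*t*cos(2*t)) dt + ∫((-12*t**4 - 29*t**3 - 32*t**2 - 92*t + 160)/(t**5 + 4*t**4 - 16*t - 64)) dt.
Step 2. Decompose ∫((-12*t**4 - 29*t**3 - 32*t**2 - 92*t + 160)/(t**5 + 4*t**4 - 16*t - 64)) dt by partial fractions, (-12*t**4 - 29*t**3 - 32*t**2 - 92*t + 160)/(t**5 + 4*t**4 - 16*t - 64) = -3/(t**2 + 4) - 5/(t + 4) - 4/(t + 2) - 3/(t - 2): now ∫(5*t*cos(2*t)) dt + ∫(-3/(t - 2)) dt + ∫(-4/(t + 2)) dt + ∫(-5/(t + 4)) dt + ∫(-3/(t**2 + 4)) dt.
Step 3. Evaluate the standard form [assuming t > -4]: now -5*log(t + 4) + ∫(5*t*cos(2*t)) dt + ∫(-3/(t - 2)) dt + ∫(-4/(t + 2)) dt + ∫(-3/(t**2 + 4)) dt.
Step 4. Evaluate the standard form [assuming t > -2]: now -4*log(t + 2) - 5*log(t + 4) + ∫(5*t*cos(2*t)) dt + ∫(-3/(t - 2)) dt + ∫(-3/(t**2 + 4)) dt.
Step 5. Evaluate the standard form [assuming t > 2]: now -3*log(t - 2) - 4*log(t + 2) - 5*log(t + 4) + ∫(5*t*cos(2*t)) dt + ∫(-3/(t**2 + 4)) dt.
Step 6. Evaluate the standard form: now -3*log(t - 2) - 4*log(t + 2) - 5*log(t + 4) - 3*atan(t/2)/2 + ∫(5*t*cos(2*t)) dt.
Step 7. Integrate ∫(5*t*cos(2*t)) dt by parts with u = t, dv = (5*cos(2*t)) dt, so v = 5*sin(2*t)/2: now 5*t*sin(2*t)/2 - 3*log(t - 2) - 4*log(t + 2) - 5*log(t + 4) - 3*atan(t/2)/2 + ∫(-5*sin(2*t)/2) dt.
Step 8. Evaluate the standard form: now 5*t*sin(2*t)/2 - 3*log(t - 2) - 4*log(t + 2) - 5*log(t + 4) + 5*cos(2*t)/4 - 3*atan(t/2)/2.
Answer: 5*t*sin(2*t)/2 - 3*log(t - 2) - 4*log(t + 2) - 5*log(t + 4) + 5*cos(2*t)/4 - 3*atan(t/2)/2.


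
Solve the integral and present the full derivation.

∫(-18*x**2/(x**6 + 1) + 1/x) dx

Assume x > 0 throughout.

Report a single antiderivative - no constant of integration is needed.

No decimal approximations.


Step 1. Rewrite: now ∫(1/x) dx + ∫(-18*x**2/(x**6 + 1)) dx.
Step 2. Substitute u = x**3, turning ∫(-18*x**2/(x**6 + 1)) dx into ∫(-6/(u**2 + 1)) du: now ∫(1/x) dx + ∫(-6/(u**2 + 1)) du.
Step 3. Evaluate the standard form: now -6*atan(u) + ∫(1/x) dx.
Step 4. Substitute back u = x**3: now -6*atan(x**3) + ∫(1/x) dx.
Step 5. Evaluate the standard form [assuming x > 0]: now log(x) - 6*atan(x**3).
Answer: log(x) - 6*atan(x**3).


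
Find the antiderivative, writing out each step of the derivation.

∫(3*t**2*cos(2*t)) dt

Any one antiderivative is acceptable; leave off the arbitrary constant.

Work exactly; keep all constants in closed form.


Step 1. Integrate ∫(3*t**2*cos(2*t)) dt by parts with u = t**2, dv = (3*cos(2*t)) dt, so v = 3*sin(2*t)/2: now 3*t**2*sin(2*t)/2 + ∫(-3*t*sin(2*t)) dt.
Step 2. Integrate ∫(-3*t*sin(2*t)) dt by parts with u = t, dv = (-3*sin(2*t)) dt, so v = 3*cos(2*t)/2: now 3*t**2*sin(2*t)/2 + 3*t*cos(2*t)/2 + ∫(-3*cos(2*t)/2) dt.
Step 3. Evaluate the standard form: now 3*t**2*sin(2*t)/2 + 3*t*cos(2*t)/2 - 3*sin(2*t)/4.
Answer: 3*t**2*sin(2*t)/2 + 3*t*cos(2*t)/2 - 3*sin(2*t)/4.


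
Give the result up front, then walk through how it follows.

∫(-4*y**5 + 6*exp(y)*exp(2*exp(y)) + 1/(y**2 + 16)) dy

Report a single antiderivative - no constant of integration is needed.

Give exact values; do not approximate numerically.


The answer is -2*y**6/3 + 3*exp(2*exp(y)) + atan(y/4)/4.
Step 1. Rewrite: now ∫(-4*y**5) dy + ∫(6*exp(y)*exp(2*exp(y))) dy + ∫(1/(y**2 + 16)) dy.
Step 2. Evaluate the standard form: now -2*y**6/3 + ∫(6*exp(y)*exp(2*exp(y))) dy + ∫(1/(y**2 + 16)) dy.
Step 3. Evaluate the standard form: now -2*y**6/3 + atan(y/4)/4 + ∫(6*exp(y)*exp(2*exp(y))) dy.
Step 4. Substitute u = exp(y), turning ∫(6*exp(y)*exp(2*exp(y))) dy into ∫(6*exp(2*u)) du: now -2*y**6/3 + atan(y/4)/4 + ∫(6*exp(2*u)) du.
Step 5. Evaluate the standard form: now -2*y**6/3 + 3*exp(2*u) + atan(y/4)/4.
Step 6. Substitute back u = exp(y): now -2*y**6/3 + 3*exp(2*exp(y)) + atan(y/4)/4.
Answer: -2*y**6/3 + 3*exp(2*exp(y)) + atan(y/4)/4.


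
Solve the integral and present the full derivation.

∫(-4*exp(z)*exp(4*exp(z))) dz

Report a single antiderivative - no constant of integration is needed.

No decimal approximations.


Step 1. Substitute u = exp(z), turning ∫(-4*exp(z)*exp(4*exp(z))) dz into ∫(-4*exp(4*u)) du: now ∫(-4*exp(4*u)) du.
Step 2. Evaluate the standard form: now -exp(4*u).
Step 3. Substitute back u = exp(z): now -exp(4*exp(z)).
Answer: -exp(4*exp(z)).


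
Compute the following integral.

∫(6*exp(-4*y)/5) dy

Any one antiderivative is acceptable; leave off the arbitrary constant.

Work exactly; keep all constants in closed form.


Answer: -3*exp(-4*y)/10.


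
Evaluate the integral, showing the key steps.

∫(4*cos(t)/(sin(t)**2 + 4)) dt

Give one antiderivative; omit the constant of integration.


Step 1. Substitute u = sin(t), turning ∫(4*cos(t)/(sin(t)**2 + 4)) dt into ∫(4/(u**2 + 4)) du: now ∫(4/(u**2 + 4)) du.
Step 2. Evaluate the standard form: now 2*atan(u/2).
Step 3. Substitute back u = sin(t): now 2*atan(sin(t)/2).
Answer: 2*atan(sin(t)/2).


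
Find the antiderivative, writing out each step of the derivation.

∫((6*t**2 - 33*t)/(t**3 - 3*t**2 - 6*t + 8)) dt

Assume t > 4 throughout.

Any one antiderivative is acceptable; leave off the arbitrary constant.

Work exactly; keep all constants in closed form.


Step 1. Decompose ∫((6*t**2 - 33*t)/(t**3 - 3*t**2 - 6*t + 8)) dt by partial fractions, (6*t**2 - 33*t)/(t**3 - 3*t**2 - 6*t + 8) = 5/(t + 2) + 3/(t - 1) - 2/(t - 4): now ∫(-2/(t - 4)) dt + ∫(3/(t - 1)) dt + ∫(5/(t + 2)) dt.
Step 2. Evaluate the standard form [assuming t > 1]: now 3*log(t - 1) + ∫(-2/(t - 4)) dt + ∫(5/(t + 2)) dt.
Step 3. Evaluate the standard form [assuming t > -2]: now 3*log(t - 1) + 5*log(t + 2) + ∫(-2/(t - 4)) dt.
Step 4. Evaluate the standard form [assuming t > 4]: now -2*log(t - 4) + 3*log(t - 1) + 5*log(t + 2).
Answer: -2*log(t - 4) + 3*log(t - 1) + 5*log(t + 2).


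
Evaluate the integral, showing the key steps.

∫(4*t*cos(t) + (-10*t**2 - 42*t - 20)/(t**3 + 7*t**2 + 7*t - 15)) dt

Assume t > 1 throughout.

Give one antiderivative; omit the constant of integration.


Step 1. Rewrite: now ∫(4*t*cos(t)) dt + ∫((-10*t**2 - 42*t - 20)/(t**3 + 7*t**2 + 7*t - 15)) dt.
Step 2. Decompose ∫((-10*t**2 - 42*t - 20)/(t**3 + 7*t**2 + 7*t - 15)) dt by partial fractions, (-10*t**2 - 42*t - 20)/(t**3 + 7*t**2 + 7*t - 15) = -5/(t + 5) - 2/(t + 3) - 3/(t - 1): now ∫(4*t*cos(t)) dt + ∫(-3/(t - 1)) dt + ∫(-2/(t + 3)) dt + ∫(-5/(t + 5)) dt.
Step 3. Evaluate the standard form [assuming t > 1]: now -3*log(t - 1) + ∫(4*t*cos(t)) dt + ∫(-2/(t + 3)) dt + ∫(-5/(t + 5)) dt.
Step 4. Evaluate the standard form [assuming t > -5]: now -3*log(t - 1) - 5*log(t + 5) + ∫(4*t*cos(t)) dt + ∫(-2/(t + 3)) dt.
Step 5. Evaluate the standard form [assuming t > -3]: now -3*log(t - 1) - 2*log(t + 3) - 5*log(t + 5) + ∫(4*t*cos(t)) dt.
Step 6. Integrate ∫(4*t*cos(t)) dt by parts with u = t, dv = (4*cos(t)) dt, so v = 4*sin(t): now 4*t*sin(t) - 3*log(t - 1) - 2*log(t + 3) - 5*log(t + 5) + ∫(-4*sin(t)) dt.
Step 7. Evaluate the standard form: now 4*t*sin(t) - 3*log(t - 1) - 2*log(t + 3) - 5*log(t + 5) + 4*cos(t).
Answer: 4*t*sin(t) - 3*log(t - 1) - 2*log(t + 3) - 5*log(t + 5) + 4*cos(t).


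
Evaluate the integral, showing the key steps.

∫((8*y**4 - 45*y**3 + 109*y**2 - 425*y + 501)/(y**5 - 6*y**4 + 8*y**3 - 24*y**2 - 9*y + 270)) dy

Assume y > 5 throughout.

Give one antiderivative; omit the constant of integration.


Step 1. Decompose ∫((8*y**4 - 45*y**3 + 109*y**2 - 425*y + 501)/(y**5 - 6*y**4 + 8*y**3 - 24*y**2 - 9*y + 270)) dy by partial fractions, (8*y**4 - 45*y**3 + 109*y**2 - 425*y + 501)/(y**5 - 6*y**4 + 8*y**3 - 24*y**2 - 9*y + 270) = 2/(y**2 + 9) + 5/(y + 2) + 2/(y - 3) + 1/(y - 5): now ∫(1/(y - 5)) dy + ∫(2/(y - 3)) dy + ∫(5/(y + 2)) dy + ∫(2/(y**2 + 9)) dy.
Step 2. Evaluate the standard form [assuming y > 3]: now 2*log(y - 3) + ∫(1/(y - 5)) dy + ∫(5/(y + 2)) dy + ∫(2/(y**2 + 9)) dy.
Step 3. Evaluate the standard form [assuming y > 5]: now log(y - 5) + 2*log(y - 3) + ∫(5/(y + 2)) dy + ∫(2/(y**2 + 9)) dy.
Step 4. Evaluate the standard form [assuming y > -2]: now log(y - 5) + 2*log(y - 3) + 5*log(y + 2) + ∫(2/(y**2 + 9)) dy.
Step 5. Evaluate the standard form: now log(y - 5) + 2*log(y - 3) + 5*log(y + 2) + 2*atan(y/3)/3.
Answer: log(y - 5) + 2*log(y - 3) + 5*log(y + 2) + 2*atan(y/3)/3.


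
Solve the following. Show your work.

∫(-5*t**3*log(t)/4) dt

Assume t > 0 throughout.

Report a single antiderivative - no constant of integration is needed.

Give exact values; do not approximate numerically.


Step 1. Integrate ∫(-5*t**3*log(t)/4) dt by parts with u = log(t), dv = (-5*t**3/4) dt, so v = -5*t**4/16 [assuming t > 0]: now -5*t**4*log(t)/16 + ∫(5*t**3/16) dt.
Step 2. Evaluate the standard form: now -5*t**4*log(t)/16 + 5*t**4/64.
Answer: -5*t**4*log(t)/16 + 5*t**4/64.


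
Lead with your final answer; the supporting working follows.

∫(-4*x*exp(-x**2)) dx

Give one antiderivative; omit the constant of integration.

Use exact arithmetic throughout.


The answer is 2*exp(-x**2).
Step 1. Substitute u = x**2, turning ∫(-4*x*exp(-x**2)) dx into ∫(-2*exp(-u)) du: now ∫(-2*exp(-u)) du.
Step 2. Evaluate the standard form: now 2*exp(-u).
Step 3. Substitute back u = x**2: now 2*exp(-x**2).
Answer: 2*exp(-x**2).


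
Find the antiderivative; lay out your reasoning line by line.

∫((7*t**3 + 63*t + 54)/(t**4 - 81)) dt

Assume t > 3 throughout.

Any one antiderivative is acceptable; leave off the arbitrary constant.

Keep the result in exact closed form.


Step 1. Decompose ∫((7*t**3 + 63*t + 54)/(t**4 - 81)) dt by partial fractions, (7*t**3 + 63*t + 54)/(t**4 - 81) = -3/(t**2 + 9) + 3/(t + 3) + 4/(t - 3): now ∫(4/(t - 3)) dt + ∫(3/(t + 3)) dt + ∫(-3/(t**2 + 9)) dt.
Step 2. Evaluate the standard form [assuming t > 3]: now 4*log(t - 3) + ∫(3/(t + 3)) dt + ∫(-3/(t**2 + 9)) dt.
Step 3. Evaluate the standard form [assuming t > -3]: now 4*log(t - 3) + 3*log(t + 3) + ∫(-3/(t**2 + 9)) dt.
Step 4. Evaluate the standard form: now 4*log(t - 3) + 3*log(t + 3) - atan(t/3).
Answer: 4*log(t - 3) + 3*log(t + 3) - atan(t/3).


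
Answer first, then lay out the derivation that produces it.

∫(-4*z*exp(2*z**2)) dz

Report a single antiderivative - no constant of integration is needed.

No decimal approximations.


The answer is -exp(2*z**2).
Step 1. Substitute u = z**2, turning ∫(-4*z*exp(2*z**2)) dz into ∫(-2*exp(2*u)) du: now ∫(-2*exp(2*u)) du.
Step 2. Evaluate the standard form: now -exp(2*u).
Step 3. Substitute back u = z**2: now -exp(2*z**2).
Answer: -exp(2*z**2).


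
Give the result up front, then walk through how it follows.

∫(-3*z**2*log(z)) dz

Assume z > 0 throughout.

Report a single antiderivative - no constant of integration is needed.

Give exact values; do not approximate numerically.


The answer is -z**3*log(z) + z**3/3.
Step 1. Integrate ∫(-3*z**2*log(z)) dz by parts with u = log(z), dv = (-3*z**2) dz, so v = -z**3 [assuming z > 0]: now -z**3*log(z) + ∫(z**2) dz.
Step 2. Evaluate the standard form: now -z**3*log(z) + z**3/3.
Answer: -z**3*log(z) + z**3/3.


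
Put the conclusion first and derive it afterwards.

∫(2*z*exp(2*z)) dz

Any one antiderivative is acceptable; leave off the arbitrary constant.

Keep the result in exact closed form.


The answer is z*exp(2*z) - exp(2*z)/2.
Step 1. Integrate ∫(2*z*exp(2*z)) dz by parts with u = z, dv = (2*exp(2*z)) dz, so v = exp(2*z): now z*exp(2*z) + ∫(-exp(2*z)) dz.
Step 2. Evaluate the standard form: now z*exp(2*z) - exp(2*z)/2.
Answer: z*exp(2*z) - exp(2*z)/2.


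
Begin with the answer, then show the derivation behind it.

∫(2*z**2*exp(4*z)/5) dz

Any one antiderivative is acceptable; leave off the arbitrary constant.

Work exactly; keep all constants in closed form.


The answer is z**2*exp(4*z)/10 - z*exp(4*z)/20 + exp(4*z)/80.
Step 1. Integrate ∫(2*z**2*exp(4*z)/5) dz by parts with u = z**2, dv = (2*exp(4*z)/5) dz, so v = exp(4*z)/10: now z**2*exp(4*z)/10 + ∫(-z*exp(4*z)/5) dz.
Step 2. Integrate ∫(-z*exp(4*z)/5) dz by parts with u = z, dv = (-exp(4*z)/5) dz, so v = -exp(4*z)/20: now z**2*exp(4*z)/10 - z*exp(4*z)/20 + ∫(exp(4*z)/20) dz.
Step 3. Evaluate the standard form: now z**2*exp(4*z)/10 - z*exp(4*z)/20 + exp(4*z)/80.
Answer: z**2*exp(4*z)/10 - z*exp(4*z)/20 + exp(4*z)/80.


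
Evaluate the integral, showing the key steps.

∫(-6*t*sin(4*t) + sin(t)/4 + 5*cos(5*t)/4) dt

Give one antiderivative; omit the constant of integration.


Step 1. Rewrite: now ∫(-6*t*sin(4*t)) dt + ∫(sin(t)/4) dt + ∫(5*cos(5*t)/4) dt.
Step 2. Evaluate the standard form: now sin(5*t)/4 + ∫(-6*t*sin(4*t)) dt + ∫(sin(t)/4) dt.
Step 3. Integrate ∫(-6*t*sin(4*t)) dt by parts with u = t, dv = (-6*sin(4*t)) dt, so v = 3*cos(4*t)/2: now 3*t*cos(4*t)/2 + sin(5*t)/4 + ∫(sin(t)/4) dt + ∫(-3*cos(4*t)/2) dt.
Step 4. Evaluate the standard form: now 3*t*cos(4*t)/2 - 3*sin(4*t)/8 + sin(5*t)/4 + ∫(sin(t)/4) dt.
Step 5. Evaluate the standard form: now 3*t*cos(4*t)/2 - 3*sin(4*t)/8 + sin(5*t)/4 - cos(t)/4.
Answer: 3*t*cos(4*t)/2 - 3*sin(4*t)/8 + sin(5*t)/4 - cos(t)/4.


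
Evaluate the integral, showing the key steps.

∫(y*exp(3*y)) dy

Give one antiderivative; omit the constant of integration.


Step 1. Integrate ∫(y*exp(3*y)) dy by parts with u = y, dv = (exp(3*y)) dy, so v = exp(3*y)/3: now y*exp(3*y)/3 + ∫(-exp(3*y)/3) dy.
Step 2. Evaluate the standard form: now y*exp(3*y)/3 - exp(3*y)/9.
Answer: y*exp(3*y)/3 - exp(3*y)/9.


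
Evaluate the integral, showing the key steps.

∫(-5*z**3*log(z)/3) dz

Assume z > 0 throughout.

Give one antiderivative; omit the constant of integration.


Step 1. Integrate ∫(-5*z**3*log(z)/3) dz by parts with u = log(z), dv = (-5*z**3/3) dz, so v = -5*z**4/12 [assuming z > 0]: now -5*z**4*log(z)/12 + ∫(5*z**3/12) dz.
Step 2. Evaluate the standard form: now -5*z**4*log(z)/12 + 5*z**4/48.
Answer: -5*z**4*log(z)/12 + 5*z**4/48.


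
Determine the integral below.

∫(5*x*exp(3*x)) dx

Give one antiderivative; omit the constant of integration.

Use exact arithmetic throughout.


Answer: 5*x*exp(3*x)/3 - 5*exp(3*x)/9.


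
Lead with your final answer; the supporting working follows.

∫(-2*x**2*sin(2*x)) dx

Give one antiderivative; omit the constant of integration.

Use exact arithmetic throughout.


The answer is x**2*cos(2*x) - x*sin(2*x) - cos(2*x)/2.
Step 1. Integrate ∫(-2*x**2*sin(2*x)) dx by parts with u = x**2, dv = (-2*sin(2*x)) dx, so v = cos(2*x): now x**2*cos(2*x) + ∫(-2*x*cos(2*x)) dx.
Step 2. Integrate ∫(-2*x*cos(2*x)) dx by parts with u = x, dv = (-2*cos(2*x)) dx, so v = -sin(2*x): now x**2*cos(2*x) - x*sin(2*x) + ∫(sin(2*x)) dx.
Step 3. Evaluate the standard form: now x**2*cos(2*x) - x*sin(2*x) - cos(2*x)/2.
Answer: x**2*cos(2*x) - x*sin(2*x) - cos(2*x)/2.
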